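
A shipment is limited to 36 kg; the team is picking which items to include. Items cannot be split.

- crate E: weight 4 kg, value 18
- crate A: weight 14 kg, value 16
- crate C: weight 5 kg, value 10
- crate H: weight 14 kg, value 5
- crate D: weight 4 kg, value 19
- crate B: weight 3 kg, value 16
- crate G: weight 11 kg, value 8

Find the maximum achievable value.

Take crate E, crate A, crate C, crate D, and crate B: weight 4 + 14 + 5 + 4 + 3 = 30 ≤ 36, value 18 + 16 + 10 + 19 + 16 = 79.
No other feasible combination does better.

79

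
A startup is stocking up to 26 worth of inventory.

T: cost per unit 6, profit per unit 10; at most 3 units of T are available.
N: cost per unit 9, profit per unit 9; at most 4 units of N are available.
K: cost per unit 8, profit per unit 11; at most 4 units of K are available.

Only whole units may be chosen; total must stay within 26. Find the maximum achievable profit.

This is a bounded integer knapsack.
Take 3×T and 1×K: cost 26 ≤ 26, profit 3·10 + 1·11 = 41.
T has the best ratio (10/6) and is taken to its limit of 3; remaining capacity is filled optimally with the others.

41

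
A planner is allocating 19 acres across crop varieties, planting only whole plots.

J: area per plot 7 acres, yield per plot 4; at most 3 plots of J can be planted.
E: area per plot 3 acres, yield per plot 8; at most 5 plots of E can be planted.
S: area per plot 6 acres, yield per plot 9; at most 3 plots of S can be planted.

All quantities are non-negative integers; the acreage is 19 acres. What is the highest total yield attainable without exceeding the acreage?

41

E has the best ratio (8/3); taking only E gives at most 5×8 = 40 (stopped by the supply cap of 5).
Mixing does better — 4×E and 1×S: area 18 ≤ 19, yield 4·8 + 1·9 = 41.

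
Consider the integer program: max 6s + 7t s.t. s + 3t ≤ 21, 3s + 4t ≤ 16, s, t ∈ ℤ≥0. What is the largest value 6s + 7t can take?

31

(s,t)=(4,1): 1·4+3·1=7≤21, 3·4+4·1=16≤16, objective 31.
(s,t)=(5,0): 1·5+3·0=5≤21, 3·5+4·0=15≤16, objective 30.
(s,t)=(3,1): 1·3+3·1=6≤21, 3·3+4·1=13≤16, objective 25.
No feasible integer point exceeds 31.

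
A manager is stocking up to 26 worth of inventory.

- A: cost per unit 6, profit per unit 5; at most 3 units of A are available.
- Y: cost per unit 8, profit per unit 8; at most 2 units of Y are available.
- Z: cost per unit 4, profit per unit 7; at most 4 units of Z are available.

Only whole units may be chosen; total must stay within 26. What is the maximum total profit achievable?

36

1×Y and 4×Z: cost 24 ≤ 26, profit 1·8 + 4·7 = 36.
1×A, 1×Y, and 3×Z: cost 26 ≤ 26, profit 1·5 + 1·8 + 3·7 = 34.
Best is 36.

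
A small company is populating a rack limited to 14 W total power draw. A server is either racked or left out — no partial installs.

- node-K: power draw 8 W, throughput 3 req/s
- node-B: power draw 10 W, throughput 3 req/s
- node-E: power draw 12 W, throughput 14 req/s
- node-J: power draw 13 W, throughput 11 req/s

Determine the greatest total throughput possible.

Take node-E: power draw 12 ≤ 14, throughput 14.
No other feasible combination does better.

14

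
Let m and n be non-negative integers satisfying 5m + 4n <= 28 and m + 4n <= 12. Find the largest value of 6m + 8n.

(m,n)=(4,2): 5·4+4·2=28≤28, 1·4+4·2=12≤12, objective 40.
(m,n)=(3,2): 5·3+4·2=23≤28, 1·3+4·2=11≤12, objective 34.
(m,n)=(4,1): 5·4+4·1=24≤28, 1·4+4·1=8≤12, objective 32.
Maximum is 40 at (m,n)=(4,2).

40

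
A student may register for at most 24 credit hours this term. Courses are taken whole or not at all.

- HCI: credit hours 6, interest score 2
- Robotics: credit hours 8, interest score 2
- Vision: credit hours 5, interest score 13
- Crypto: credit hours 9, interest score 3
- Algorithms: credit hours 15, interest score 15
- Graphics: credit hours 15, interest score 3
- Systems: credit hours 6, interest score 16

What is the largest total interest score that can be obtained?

Allowing fractional choices, the relaxed optimum would be about 42.0, but courses are indivisible.
HCI + Vision + Systems: credit hours 6 + 5 + 6 = 17 ≤ 24, interest score 2 + 13 + 16 = 31.
Vision + Crypto + Systems: credit hours 5 + 9 + 6 = 20 ≤ 24, interest score 13 + 3 + 16 = 32.
Best is Vision, Crypto, and Systems with total interest score 32.

32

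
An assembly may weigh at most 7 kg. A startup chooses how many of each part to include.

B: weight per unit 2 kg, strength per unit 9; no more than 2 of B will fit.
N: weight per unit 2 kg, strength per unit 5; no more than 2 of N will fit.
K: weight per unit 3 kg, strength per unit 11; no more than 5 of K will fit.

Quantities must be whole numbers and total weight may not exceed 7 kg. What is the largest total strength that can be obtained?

B has the best ratio (9/2); taking only B gives at most 2×9 = 18 (stopped by the supply cap of 2).
Mixing does better — 2×B and 1×K: weight 7 ≤ 7, strength 2·9 + 1·11 = 29.

29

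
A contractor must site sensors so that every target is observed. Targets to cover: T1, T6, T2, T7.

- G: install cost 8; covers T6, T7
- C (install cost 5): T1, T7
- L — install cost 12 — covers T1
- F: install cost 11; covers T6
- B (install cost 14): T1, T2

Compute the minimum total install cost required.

The greedy cost-per-new-target heuristic would pick C, G, and B for 27, but a cheaper cover exists.
Choose G and B: together they cover T1, T6, T2, T7 — every target.
Total install cost: 8 + 14 = 22.
No cover costs less than 22.

22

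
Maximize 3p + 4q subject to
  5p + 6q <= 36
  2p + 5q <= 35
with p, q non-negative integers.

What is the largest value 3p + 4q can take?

24

(p,q)=(0,6): 5·0+6·6=36≤36, 2·0+5·6=30≤35, objective 24.
(p,q)=(1,5): 5·1+6·5=35≤36, 2·1+5·5=27≤35, objective 23.
(p,q)=(0,5): 5·0+6·5=30≤36, 2·0+5·5=25≤35, objective 20.
The best lattice point is (0,6), giving 24.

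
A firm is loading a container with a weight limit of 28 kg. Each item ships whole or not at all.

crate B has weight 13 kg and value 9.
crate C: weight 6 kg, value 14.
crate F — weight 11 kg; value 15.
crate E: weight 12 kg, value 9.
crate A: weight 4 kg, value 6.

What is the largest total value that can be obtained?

crate F + crate E + crate A: weight 11 + 12 + 4 = 27 ≤ 28, value 15 + 9 + 6 = 30.
crate C + crate F + crate A: weight 6 + 11 + 4 = 21 ≤ 28, value 14 + 15 + 6 = 35.
Best is crate C, crate F, and crate A with total value 35.

35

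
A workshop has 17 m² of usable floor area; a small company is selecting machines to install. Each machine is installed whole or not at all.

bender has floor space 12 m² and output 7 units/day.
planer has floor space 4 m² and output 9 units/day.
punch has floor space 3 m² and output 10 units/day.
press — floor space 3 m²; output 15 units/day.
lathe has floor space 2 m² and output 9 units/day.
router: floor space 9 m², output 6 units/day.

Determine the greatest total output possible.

43

This is an integer program with binary decision variables.
Take planer, punch, press, and lathe: floor space 4 + 3 + 3 + 2 = 12 ≤ 17, output 9 + 10 + 15 + 9 = 43.
No other feasible combination does better.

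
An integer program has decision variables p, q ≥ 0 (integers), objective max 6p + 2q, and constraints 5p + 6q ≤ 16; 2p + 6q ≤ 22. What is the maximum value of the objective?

18

The continuous relaxation peaks at (3.2, 0) with value 19.20; rounding to a feasible lattice point costs some objective.
(p,q)=(3,0) is feasible, giving 18.
(p,q)=(2,1) is feasible, giving 14.
(p,q)=(2,0) is feasible, giving 12.
The best lattice point is (3,0), giving 18.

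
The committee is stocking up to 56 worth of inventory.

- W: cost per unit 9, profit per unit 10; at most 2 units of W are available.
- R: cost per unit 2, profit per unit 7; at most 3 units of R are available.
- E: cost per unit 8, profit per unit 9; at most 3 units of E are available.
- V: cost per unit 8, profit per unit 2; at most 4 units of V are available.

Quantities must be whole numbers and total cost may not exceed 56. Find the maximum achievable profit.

70

Take 2×W, 3×R, 3×E, and 1×V: cost 56 ≤ 56, profit 2·10 + 3·7 + 3·9 + 1·2 = 70.
R has the best ratio (7/2) and is taken to its limit of 3; remaining capacity is filled optimally with the others.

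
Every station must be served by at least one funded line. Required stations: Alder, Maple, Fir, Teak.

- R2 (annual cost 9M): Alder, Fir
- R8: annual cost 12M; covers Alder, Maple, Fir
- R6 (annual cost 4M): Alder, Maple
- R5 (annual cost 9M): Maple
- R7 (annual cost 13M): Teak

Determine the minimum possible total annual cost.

This is an integer covering problem.
The greedy cost-per-new-station heuristic would pick R6, R2, and R7 for 26, but a cheaper cover exists.
Choose R8 and R7: together they cover Alder, Maple, Fir, Teak — every station.
Total annual cost: 12 + 13 = 25.
No cover costs less than 25.

25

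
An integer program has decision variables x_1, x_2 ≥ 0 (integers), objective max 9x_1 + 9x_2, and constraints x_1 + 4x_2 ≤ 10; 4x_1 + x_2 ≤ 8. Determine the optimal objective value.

The continuous relaxation peaks at (1.47, 2.13) with value 32.40; rounding to a feasible lattice point costs some objective.
(x_1,x_2)=(1,2) is feasible, giving 27.
(x_1,x_2)=(0,2) is feasible, giving 18.
(x_1,x_2)=(1,1) is feasible, giving 18.
No feasible integer point exceeds 27.

27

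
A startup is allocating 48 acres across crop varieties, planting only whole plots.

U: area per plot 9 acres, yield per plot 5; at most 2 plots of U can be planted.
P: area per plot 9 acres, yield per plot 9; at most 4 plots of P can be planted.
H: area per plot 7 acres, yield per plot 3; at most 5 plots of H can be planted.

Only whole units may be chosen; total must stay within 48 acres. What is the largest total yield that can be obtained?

This is a bounded integer knapsack.
P has the best ratio (9/9); taking only P gives at most 4×9 = 36 (stopped by the supply cap of 4).
Mixing does better — 1×U and 4×P: area 45 ≤ 48, yield 1·5 + 4·9 = 41.

41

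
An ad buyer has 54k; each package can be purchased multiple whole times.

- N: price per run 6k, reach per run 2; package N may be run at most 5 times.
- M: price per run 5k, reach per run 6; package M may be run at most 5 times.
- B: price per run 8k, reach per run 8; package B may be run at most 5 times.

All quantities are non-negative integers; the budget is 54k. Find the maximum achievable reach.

Take 4×M and 4×B: price 52 ≤ 54, reach 4·6 + 4·8 = 56.
No other integer combination yields more.

56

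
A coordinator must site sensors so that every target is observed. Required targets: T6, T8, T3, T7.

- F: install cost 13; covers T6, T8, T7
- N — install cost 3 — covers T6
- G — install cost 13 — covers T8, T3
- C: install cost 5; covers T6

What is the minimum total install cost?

This is a weighted set-cover instance.
The greedy cost-per-new-target heuristic would pick N, F, and G for 29, but a cheaper cover exists.
Choose F and G: together they cover T6, T8, T3, T7 — every target.
Total install cost: 13 + 13 = 26.
No cover costs less than 26.

26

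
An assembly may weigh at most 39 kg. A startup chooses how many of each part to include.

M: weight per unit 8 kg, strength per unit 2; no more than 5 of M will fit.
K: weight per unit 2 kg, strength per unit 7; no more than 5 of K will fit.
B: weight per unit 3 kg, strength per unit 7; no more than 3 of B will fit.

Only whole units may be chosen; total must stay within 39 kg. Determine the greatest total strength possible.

This is a bounded integer knapsack.
Take 2×M, 5×K, and 3×B: weight 35 ≤ 39, strength 2·2 + 5·7 + 3·7 = 60.
K has the best ratio (7/2) and is taken to its limit of 5; remaining capacity is filled optimally with the others.

60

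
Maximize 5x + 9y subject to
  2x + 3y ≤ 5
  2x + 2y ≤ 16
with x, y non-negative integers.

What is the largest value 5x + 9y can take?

Relaxing integrality, the LP optimum is 15.00 at (x,y) = (0, 1.67), which is not an integer point.
(x,y)=(1,1) is feasible, giving 14.
(x,y)=(2,0) is feasible, giving 10.
No feasible integer point exceeds 14.

14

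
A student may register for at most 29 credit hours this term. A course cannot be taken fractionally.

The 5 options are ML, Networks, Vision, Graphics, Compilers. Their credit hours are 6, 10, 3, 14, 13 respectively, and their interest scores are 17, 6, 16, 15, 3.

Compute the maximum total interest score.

48

ML + Networks + Vision: credit hours 6 + 10 + 3 = 19 ≤ 29, interest score 17 + 6 + 16 = 39.
Networks + Vision + Graphics: credit hours 10 + 3 + 14 = 27 ≤ 29, interest score 6 + 16 + 15 = 37.
ML + Vision + Graphics: credit hours 6 + 3 + 14 = 23 ≤ 29, interest score 17 + 16 + 15 = 48.
Best is ML, Vision, and Graphics with total interest score 48.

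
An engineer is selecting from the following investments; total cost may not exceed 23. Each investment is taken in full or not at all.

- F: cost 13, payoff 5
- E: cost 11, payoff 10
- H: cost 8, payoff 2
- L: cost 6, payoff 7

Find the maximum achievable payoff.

17

F + L: cost 13 + 6 = 19 ≤ 23, payoff 5 + 7 = 12.
E + L: cost 11 + 6 = 17 ≤ 23, payoff 10 + 7 = 17.
E + H: cost 11 + 8 = 19 ≤ 23, payoff 10 + 2 = 12.
Best is E and L with total payoff 17.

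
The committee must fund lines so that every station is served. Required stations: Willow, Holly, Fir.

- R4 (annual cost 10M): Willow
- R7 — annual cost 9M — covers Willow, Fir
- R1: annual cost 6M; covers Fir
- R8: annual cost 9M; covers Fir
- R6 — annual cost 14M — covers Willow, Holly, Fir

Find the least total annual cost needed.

14

The greedy cost-per-new-station heuristic would pick R7 and R6 for 23, but a cheaper cover exists.
R6 alone covers Willow, Holly, Fir — every station.
Total annual cost: 14.
No cover costs less than 14.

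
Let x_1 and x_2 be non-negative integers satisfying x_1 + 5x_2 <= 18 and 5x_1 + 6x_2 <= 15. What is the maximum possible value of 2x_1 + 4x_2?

8

Relaxing integrality, the LP optimum is 10.00 at (x_1,x_2) = (0, 2.5), which is not an integer point.
(x_1,x_2)=(0,2): 1·0+5·2=10≤18, 5·0+6·2=12≤15, objective 8.
(x_1,x_2)=(1,1): 1·1+5·1=6≤18, 5·1+6·1=11≤15, objective 6.
(x_1,x_2)=(0,1): 1·0+5·1=5≤18, 5·0+6·1=6≤15, objective 4.
Maximum is 8 at (x_1,x_2)=(0,2).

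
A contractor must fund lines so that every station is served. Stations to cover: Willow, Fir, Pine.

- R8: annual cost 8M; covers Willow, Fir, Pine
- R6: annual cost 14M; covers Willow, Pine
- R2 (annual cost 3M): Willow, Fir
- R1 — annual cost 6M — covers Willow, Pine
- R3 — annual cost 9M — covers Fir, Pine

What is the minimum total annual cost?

8

The greedy cost-per-new-station heuristic would pick R2 and R1 for 9, but a cheaper cover exists.
R8 alone covers Willow, Fir, Pine — every station.
Total annual cost: 8.
No cover costs less than 8.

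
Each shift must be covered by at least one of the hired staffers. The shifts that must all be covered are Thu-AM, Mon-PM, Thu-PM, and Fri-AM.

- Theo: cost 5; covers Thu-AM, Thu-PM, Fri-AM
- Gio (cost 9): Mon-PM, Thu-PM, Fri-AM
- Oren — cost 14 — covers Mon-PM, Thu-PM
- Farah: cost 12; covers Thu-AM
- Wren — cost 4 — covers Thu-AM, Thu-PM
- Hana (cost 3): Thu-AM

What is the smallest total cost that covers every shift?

12

This is a weighted set-cover instance.
The greedy cost-per-new-shift heuristic would pick Theo and Gio for 14, but a cheaper cover exists.
Choose Gio and Hana: together they cover Thu-AM, Mon-PM, Thu-PM, Fri-AM — every shift.
Total cost: 9 + 3 = 12.
No cover costs less than 12.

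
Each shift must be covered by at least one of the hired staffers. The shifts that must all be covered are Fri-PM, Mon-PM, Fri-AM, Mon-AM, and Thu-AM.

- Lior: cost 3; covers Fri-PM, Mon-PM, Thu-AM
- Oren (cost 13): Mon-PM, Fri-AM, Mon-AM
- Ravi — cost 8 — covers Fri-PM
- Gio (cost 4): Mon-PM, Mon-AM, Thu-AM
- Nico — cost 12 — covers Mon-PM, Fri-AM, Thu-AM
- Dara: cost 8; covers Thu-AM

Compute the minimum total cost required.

This is a weighted set-cover instance.
Choose Lior and Oren: together they cover Fri-PM, Mon-PM, Fri-AM, Mon-AM, Thu-AM — every shift.
Total cost: 3 + 13 = 16.

16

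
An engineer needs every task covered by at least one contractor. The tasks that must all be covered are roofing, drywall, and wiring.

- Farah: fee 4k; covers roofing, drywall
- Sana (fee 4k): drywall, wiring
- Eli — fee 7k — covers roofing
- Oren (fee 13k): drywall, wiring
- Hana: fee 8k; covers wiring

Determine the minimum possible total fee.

Choose Farah and Sana: together they cover roofing, drywall, wiring — every task.
Total fee: 4 + 4 = 8.
No cover costs less than 8.

8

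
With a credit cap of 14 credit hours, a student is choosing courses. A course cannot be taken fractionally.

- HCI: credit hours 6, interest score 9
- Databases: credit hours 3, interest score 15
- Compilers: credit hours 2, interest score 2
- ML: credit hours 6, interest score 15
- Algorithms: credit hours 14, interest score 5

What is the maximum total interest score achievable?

32

Take Databases, Compilers, and ML: credit hours 3 + 2 + 6 = 11 ≤ 14, interest score 15 + 2 + 15 = 32.
No other feasible combination does better.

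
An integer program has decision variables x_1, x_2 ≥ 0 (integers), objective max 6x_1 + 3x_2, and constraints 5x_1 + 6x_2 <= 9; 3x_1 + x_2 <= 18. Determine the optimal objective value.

The continuous relaxation peaks at (1.8, 0) with value 10.80; rounding to a feasible lattice point costs some objective.
(x_1,x_2)=(1,0): 5·1+6·0=5≤9, 3·1+1·0=3≤18, objective 6.
(x_1,x_2)=(0,1): 5·0+6·1=6≤9, 3·0+1·1=1≤18, objective 3.
(x_1,x_2)=(0,0): 5·0+6·0=0≤9, 3·0+1·0=0≤18, objective 0.
No feasible integer point exceeds 6.

6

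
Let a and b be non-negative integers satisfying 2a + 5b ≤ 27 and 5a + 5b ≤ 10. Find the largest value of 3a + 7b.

14

(a,b)=(0,2): 2·0+5·2=10≤27, 5·0+5·2=10≤10, objective 14.
(a,b)=(1,1): 2·1+5·1=7≤27, 5·1+5·1=10≤10, objective 10.
Maximum is 14 at (a,b)=(0,2).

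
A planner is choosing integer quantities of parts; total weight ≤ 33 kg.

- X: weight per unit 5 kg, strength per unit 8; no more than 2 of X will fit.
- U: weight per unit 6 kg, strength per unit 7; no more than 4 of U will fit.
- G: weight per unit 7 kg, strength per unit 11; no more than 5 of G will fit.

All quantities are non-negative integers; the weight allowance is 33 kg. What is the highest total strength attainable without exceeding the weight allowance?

52

X has the best ratio (8/5); taking only X gives at most 2×8 = 16 (stopped by the supply cap of 2).
Mixing does better — 1×X and 4×G: weight 33 ≤ 33, strength 1·8 + 4·11 = 52.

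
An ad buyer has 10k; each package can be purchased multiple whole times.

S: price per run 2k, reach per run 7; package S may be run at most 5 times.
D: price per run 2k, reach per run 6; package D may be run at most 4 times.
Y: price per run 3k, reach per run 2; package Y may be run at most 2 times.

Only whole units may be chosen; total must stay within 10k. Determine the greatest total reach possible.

35

This is a bounded integer knapsack.
S has the best ratio (7/2); taking only S gives at most 5×7 = 35 (stopped by the price limit).
Optimal: 5×S: price 10 ≤ 10, reach 5·7 = 35.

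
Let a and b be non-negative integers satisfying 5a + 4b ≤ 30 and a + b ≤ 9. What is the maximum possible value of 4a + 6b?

42

(a,b)=(0,7): 5·0+4·7=28≤30, 1·0+1·7=7≤9, objective 42.
(a,b)=(1,6): 5·1+4·6=29≤30, 1·1+1·6=7≤9, objective 40.
The best lattice point is (0,7), giving 42.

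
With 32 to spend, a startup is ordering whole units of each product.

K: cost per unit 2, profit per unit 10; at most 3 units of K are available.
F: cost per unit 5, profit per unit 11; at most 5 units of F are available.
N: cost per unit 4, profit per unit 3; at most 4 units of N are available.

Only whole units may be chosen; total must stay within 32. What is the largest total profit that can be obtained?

85

K has the best ratio (10/2); taking only K gives at most 3×10 = 30 (stopped by the supply cap of 3).
Mixing does better — 3×K and 5×F: cost 31 ≤ 32, profit 3·10 + 5·11 = 85.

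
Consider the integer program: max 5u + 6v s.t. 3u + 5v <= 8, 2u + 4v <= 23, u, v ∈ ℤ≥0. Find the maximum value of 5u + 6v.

The continuous relaxation peaks at (2.67, 0) with value 13.33; rounding to a feasible lattice point costs some objective.
(u,v)=(1,1): 3·1+5·1=8≤8, 2·1+4·1=6≤23, objective 11.
(u,v)=(2,0): 3·2+5·0=6≤8, 2·2+4·0=4≤23, objective 10.
(u,v)=(0,1): 3·0+5·1=5≤8, 2·0+4·1=4≤23, objective 6.
The best lattice point is (1,1), giving 11.

11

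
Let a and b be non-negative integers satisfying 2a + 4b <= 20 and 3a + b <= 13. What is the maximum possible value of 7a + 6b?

(a,b)=(3,3) is feasible, giving 39.
(a,b)=(2,4) is feasible, giving 38.
(a,b)=(3,2) is feasible, giving 33.
(a,b)=(2,3) is feasible, giving 32.
The best lattice point is (3,3), giving 39.

39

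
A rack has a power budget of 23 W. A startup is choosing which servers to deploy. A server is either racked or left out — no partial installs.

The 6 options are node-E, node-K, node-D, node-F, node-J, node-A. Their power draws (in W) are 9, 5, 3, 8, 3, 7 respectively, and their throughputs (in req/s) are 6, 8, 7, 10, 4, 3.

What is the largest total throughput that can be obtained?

29

Take node-K, node-D, node-F, and node-J: power draw 5 + 3 + 8 + 3 = 19 ≤ 23, throughput 8 + 7 + 10 + 4 = 29.
No other feasible combination does better.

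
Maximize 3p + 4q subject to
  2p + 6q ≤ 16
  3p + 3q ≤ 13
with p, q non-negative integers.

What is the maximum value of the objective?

14

The continuous relaxation peaks at (2.5, 1.83) with value 14.83; rounding to a feasible lattice point costs some objective.
(p,q)=(2,2): 2·2+6·2=16≤16, 3·2+3·2=12≤13, objective 14.
(p,q)=(3,1): 2·3+6·1=12≤16, 3·3+3·1=12≤13, objective 13.
(p,q)=(1,2): 2·1+6·2=14≤16, 3·1+3·2=9≤13, objective 11.
(p,q)=(2,1): 2·2+6·1=10≤16, 3·2+3·1=9≤13, objective 10.
The best lattice point is (2,2), giving 14.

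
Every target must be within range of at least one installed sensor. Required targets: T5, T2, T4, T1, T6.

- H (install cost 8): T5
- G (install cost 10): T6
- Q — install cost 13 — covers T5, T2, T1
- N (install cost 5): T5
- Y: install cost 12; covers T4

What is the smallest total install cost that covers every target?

Choose G, Q, and Y: together they cover T5, T2, T4, T1, T6 — every target.
Total install cost: 10 + 13 + 12 = 35.
No cover costs less than 35.

35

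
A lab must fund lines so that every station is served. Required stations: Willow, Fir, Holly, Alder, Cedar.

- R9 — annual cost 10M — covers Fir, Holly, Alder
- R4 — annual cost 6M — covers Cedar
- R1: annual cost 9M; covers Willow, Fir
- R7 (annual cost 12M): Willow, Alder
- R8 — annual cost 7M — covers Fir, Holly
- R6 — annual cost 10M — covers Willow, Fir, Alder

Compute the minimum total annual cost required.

23

This is an integer covering problem.
The greedy cost-per-new-station heuristic would pick R9, R4, and R1 for 25, but a cheaper cover exists.
Choose R4, R8, and R6: together they cover Willow, Fir, Holly, Alder, Cedar — every station.
Total annual cost: 6 + 7 + 10 = 23.
No cover costs less than 23.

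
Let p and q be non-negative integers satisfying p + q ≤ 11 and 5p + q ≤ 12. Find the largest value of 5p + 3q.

The continuous relaxation peaks at (0.25, 10.8) with value 33.50; rounding to a feasible lattice point costs some objective.
(p,q)=(0,11): 1·0+1·11=11≤11, 5·0+1·11=11≤12, objective 33.
(p,q)=(0,10): 1·0+1·10=10≤11, 5·0+1·10=10≤12, objective 30.
(p,q)=(0,9): 1·0+1·9=9≤11, 5·0+1·9=9≤12, objective 27.
No feasible integer point exceeds 33.

33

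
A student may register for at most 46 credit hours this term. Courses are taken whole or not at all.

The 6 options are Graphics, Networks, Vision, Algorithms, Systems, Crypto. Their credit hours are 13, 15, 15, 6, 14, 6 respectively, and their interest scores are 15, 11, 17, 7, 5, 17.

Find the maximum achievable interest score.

56

This is a 0-1 knapsack instance.
Graphics + Vision + Algorithms + Crypto: credit hours 13 + 15 + 6 + 6 = 40 ≤ 46, interest score 15 + 17 + 7 + 17 = 56.
Networks + Vision + Algorithms + Crypto: credit hours 15 + 15 + 6 + 6 = 42 ≤ 46, interest score 11 + 17 + 7 + 17 = 52.
Graphics + Networks + Algorithms + Crypto: credit hours 13 + 15 + 6 + 6 = 40 ≤ 46, interest score 15 + 11 + 7 + 17 = 50.
Best is Graphics, Vision, Algorithms, and Crypto with total interest score 56.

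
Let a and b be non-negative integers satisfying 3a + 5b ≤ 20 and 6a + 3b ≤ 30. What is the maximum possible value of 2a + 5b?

20

(a,b)=(0,4) is feasible, giving 20.
(a,b)=(1,3) is feasible, giving 17.
(a,b)=(0,3) is feasible, giving 15.
No feasible integer point exceeds 20.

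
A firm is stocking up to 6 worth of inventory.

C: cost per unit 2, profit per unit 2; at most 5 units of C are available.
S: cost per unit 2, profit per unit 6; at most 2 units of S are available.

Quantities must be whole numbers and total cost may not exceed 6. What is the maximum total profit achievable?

14

This is a bounded integer knapsack.
Take 1×C and 2×S: cost 6 ≤ 6, profit 1·2 + 2·6 = 14.
S has the best ratio (6/2) and is taken to its limit of 2; remaining capacity is filled optimally with the others.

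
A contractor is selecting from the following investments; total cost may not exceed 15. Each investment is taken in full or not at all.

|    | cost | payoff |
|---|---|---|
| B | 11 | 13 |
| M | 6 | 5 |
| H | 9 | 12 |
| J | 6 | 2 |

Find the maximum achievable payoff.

Treat it as a binary knapsack problem.
Take M and H: cost 6 + 9 = 15 ≤ 15, payoff 5 + 12 = 17.
No other feasible combination does better.

17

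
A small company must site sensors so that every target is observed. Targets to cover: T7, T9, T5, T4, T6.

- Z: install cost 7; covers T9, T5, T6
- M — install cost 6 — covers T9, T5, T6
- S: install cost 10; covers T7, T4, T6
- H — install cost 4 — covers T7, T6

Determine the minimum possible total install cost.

The greedy cost-per-new-target heuristic would pick M, H, and S for 20, but a cheaper cover exists.
Choose M and S: together they cover T7, T9, T5, T4, T6 — every target.
Total install cost: 6 + 10 = 16.
No cover costs less than 16.

16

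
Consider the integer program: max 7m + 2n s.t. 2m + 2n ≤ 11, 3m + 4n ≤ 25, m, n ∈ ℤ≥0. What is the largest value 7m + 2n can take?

Relaxing integrality, the LP optimum is 38.50 at (m,n) = (5.5, 0), which is not an integer point.
(m,n)=(5,0): 2·5+2·0=10≤11, 3·5+4·0=15≤25, objective 35.
(m,n)=(4,1): 2·4+2·1=10≤11, 3·4+4·1=16≤25, objective 30.
No feasible integer point exceeds 35.

35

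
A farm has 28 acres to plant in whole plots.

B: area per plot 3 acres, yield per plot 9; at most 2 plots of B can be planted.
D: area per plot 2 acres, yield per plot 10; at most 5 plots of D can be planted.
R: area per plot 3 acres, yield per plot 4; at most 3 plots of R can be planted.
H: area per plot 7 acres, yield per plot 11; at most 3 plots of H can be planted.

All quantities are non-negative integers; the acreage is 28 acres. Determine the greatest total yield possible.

83

Take 2×B, 5×D, 1×R, and 1×H: area 26 ≤ 28, yield 2·9 + 5·10 + 1·4 + 1·11 = 83.
D has the best ratio (10/2) and is taken to its limit of 5; remaining capacity is filled optimally with the others.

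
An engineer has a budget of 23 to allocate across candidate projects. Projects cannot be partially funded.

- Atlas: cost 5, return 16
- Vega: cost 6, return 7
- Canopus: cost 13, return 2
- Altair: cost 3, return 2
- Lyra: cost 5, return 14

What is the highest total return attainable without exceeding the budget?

Take Atlas, Vega, Altair, and Lyra: cost 5 + 6 + 3 + 5 = 19 ≤ 23, return 16 + 7 + 2 + 14 = 39.
No other feasible combination does better.

39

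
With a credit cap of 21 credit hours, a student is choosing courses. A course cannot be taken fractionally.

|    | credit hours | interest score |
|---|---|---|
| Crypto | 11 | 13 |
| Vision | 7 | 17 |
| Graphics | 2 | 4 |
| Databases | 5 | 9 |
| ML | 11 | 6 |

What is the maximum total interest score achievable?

34

Allowing fractional choices, the relaxed optimum would be about 38.3, but courses are indivisible.
Vision + Graphics + Databases: credit hours 7 + 2 + 5 = 14 ≤ 21, interest score 17 + 4 + 9 = 30.
Crypto + Vision: credit hours 11 + 7 = 18 ≤ 21, interest score 13 + 17 = 30.
Crypto + Vision + Graphics: credit hours 11 + 7 + 2 = 20 ≤ 21, interest score 13 + 17 + 4 = 34.
Best is Crypto, Vision, and Graphics with total interest score 34.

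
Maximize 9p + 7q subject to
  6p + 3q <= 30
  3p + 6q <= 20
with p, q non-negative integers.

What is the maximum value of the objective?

(p,q)=(5,0) is feasible, giving 45.
(p,q)=(4,1) is feasible, giving 43.
(p,q)=(4,0) is feasible, giving 36.
No feasible integer point exceeds 45.

45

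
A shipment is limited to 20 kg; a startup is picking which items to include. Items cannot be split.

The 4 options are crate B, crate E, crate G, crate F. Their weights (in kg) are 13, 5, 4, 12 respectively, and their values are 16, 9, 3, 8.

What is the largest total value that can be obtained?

Allowing fractional choices, the relaxed optimum would be about 26.5, but items are indivisible.
crate E + crate F: weight 5 + 12 = 17 ≤ 20, value 9 + 8 = 17.
crate B + crate G: weight 13 + 4 = 17 ≤ 20, value 16 + 3 = 19.
crate B + crate E: weight 13 + 5 = 18 ≤ 20, value 16 + 9 = 25.
Best is crate B and crate E with total value 25.

25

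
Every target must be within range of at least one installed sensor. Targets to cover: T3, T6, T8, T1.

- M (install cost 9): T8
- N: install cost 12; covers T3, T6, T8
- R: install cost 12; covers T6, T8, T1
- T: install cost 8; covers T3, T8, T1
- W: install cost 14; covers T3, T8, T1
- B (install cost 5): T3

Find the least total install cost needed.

This is a weighted set-cover instance.
Choose R and B: together they cover T3, T6, T8, T1 — every target.
Total install cost: 12 + 5 = 17.

17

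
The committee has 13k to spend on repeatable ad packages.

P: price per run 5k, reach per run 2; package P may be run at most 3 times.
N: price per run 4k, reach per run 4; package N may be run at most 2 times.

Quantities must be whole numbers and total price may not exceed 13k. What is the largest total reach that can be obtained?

This is a bounded integer knapsack.
2×N: price 8 ≤ 13, reach 2·4 = 8.
1×P and 2×N: price 13 ≤ 13, reach 1·2 + 2·4 = 10.
Best is 10.

10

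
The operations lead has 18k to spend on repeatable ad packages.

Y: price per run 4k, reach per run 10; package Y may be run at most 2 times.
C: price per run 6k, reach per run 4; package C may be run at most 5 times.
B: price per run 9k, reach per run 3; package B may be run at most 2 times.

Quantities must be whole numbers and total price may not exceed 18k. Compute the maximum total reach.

24

This is a bounded integer knapsack.
Y has the best ratio (10/4); taking only Y gives at most 2×10 = 20 (stopped by the supply cap of 2).
Mixing does better — 2×Y and 1×C: price 14 ≤ 18, reach 2·10 + 1·4 = 24.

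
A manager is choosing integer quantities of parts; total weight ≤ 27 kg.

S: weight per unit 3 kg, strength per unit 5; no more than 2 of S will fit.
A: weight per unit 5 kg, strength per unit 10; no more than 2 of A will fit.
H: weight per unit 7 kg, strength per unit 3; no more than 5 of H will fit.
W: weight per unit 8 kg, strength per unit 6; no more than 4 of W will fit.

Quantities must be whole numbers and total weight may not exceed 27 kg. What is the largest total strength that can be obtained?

36

This is a bounded integer knapsack.
A has the best ratio (10/5); taking only A gives at most 2×10 = 20 (stopped by the supply cap of 2).
Mixing does better — 2×S, 2×A, and 1×W: weight 24 ≤ 27, strength 2·5 + 2·10 + 1·6 = 36.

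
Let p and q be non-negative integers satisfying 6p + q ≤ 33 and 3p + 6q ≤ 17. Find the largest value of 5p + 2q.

(p,q)=(5,0): 6·5+1·0=30≤33, 3·5+6·0=15≤17, objective 25.
(p,q)=(4,0): 6·4+1·0=24≤33, 3·4+6·0=12≤17, objective 20.
No feasible integer point exceeds 25.

25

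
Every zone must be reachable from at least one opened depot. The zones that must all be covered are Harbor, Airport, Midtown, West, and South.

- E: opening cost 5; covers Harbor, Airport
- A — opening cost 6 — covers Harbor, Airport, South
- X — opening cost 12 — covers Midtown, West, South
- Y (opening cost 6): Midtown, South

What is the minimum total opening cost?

17

The greedy cost-per-new-zone heuristic would pick A and X for 18, but a cheaper cover exists.
Choose E and X: together they cover Harbor, Airport, Midtown, West, South — every zone.
Total opening cost: 5 + 12 = 17.
No cover costs less than 17.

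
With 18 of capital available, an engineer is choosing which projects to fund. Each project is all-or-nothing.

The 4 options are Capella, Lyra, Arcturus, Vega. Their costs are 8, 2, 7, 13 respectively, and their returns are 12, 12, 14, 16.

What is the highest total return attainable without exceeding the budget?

Take Capella, Lyra, and Arcturus: cost 8 + 2 + 7 = 17 ≤ 18, return 12 + 12 + 14 = 38.
No other feasible combination does better.

38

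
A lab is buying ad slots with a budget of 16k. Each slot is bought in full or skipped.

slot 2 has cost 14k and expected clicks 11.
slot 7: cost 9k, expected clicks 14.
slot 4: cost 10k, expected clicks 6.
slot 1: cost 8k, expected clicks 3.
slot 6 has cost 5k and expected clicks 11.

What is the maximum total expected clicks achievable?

slot 4 + slot 6: cost 10 + 5 = 15 ≤ 16, expected clicks 6 + 11 = 17.
slot 7: cost 9 ≤ 16, expected clicks 14.
slot 7 + slot 6: cost 9 + 5 = 14 ≤ 16, expected clicks 14 + 11 = 25.
Best is slot 7 and slot 6 with total expected clicks 25.

25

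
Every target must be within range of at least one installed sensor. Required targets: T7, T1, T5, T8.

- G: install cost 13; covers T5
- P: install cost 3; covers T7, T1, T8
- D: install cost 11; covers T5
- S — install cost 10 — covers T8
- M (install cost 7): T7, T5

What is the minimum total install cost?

10

This is a weighted set-cover instance.
Choose P and M: together they cover T7, T1, T5, T8 — every target.
Total install cost: 3 + 7 = 10.
No cover costs less than 10.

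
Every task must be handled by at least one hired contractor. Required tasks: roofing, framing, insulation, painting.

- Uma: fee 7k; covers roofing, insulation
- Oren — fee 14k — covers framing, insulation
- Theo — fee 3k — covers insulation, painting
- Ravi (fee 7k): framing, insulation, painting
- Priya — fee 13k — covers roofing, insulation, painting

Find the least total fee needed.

14

This is an integer covering problem.
The greedy cost-per-new-task heuristic would pick Theo, Uma, and Ravi for 17, but a cheaper cover exists.
Choose Uma and Ravi: together they cover roofing, framing, insulation, painting — every task.
Total fee: 7 + 7 = 14.
No cover costs less than 14.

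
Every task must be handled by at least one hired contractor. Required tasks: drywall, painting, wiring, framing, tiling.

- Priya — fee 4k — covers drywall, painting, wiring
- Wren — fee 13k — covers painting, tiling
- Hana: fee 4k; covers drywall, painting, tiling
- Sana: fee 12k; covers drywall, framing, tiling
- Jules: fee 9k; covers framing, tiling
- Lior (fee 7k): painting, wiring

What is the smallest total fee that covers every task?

13

Choose Priya and Jules: together they cover drywall, painting, wiring, framing, tiling — every task.
Total fee: 4 + 9 = 13.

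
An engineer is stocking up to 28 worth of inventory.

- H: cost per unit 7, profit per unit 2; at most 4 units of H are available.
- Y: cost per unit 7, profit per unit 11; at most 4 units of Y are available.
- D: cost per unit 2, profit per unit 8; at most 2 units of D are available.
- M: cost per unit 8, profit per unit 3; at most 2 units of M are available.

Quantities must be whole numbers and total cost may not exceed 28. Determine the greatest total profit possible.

49

Take 3×Y and 2×D: cost 25 ≤ 28, profit 3·11 + 2·8 = 49.
D has the best ratio (8/2) and is taken to its limit of 2; remaining capacity is filled optimally with the others.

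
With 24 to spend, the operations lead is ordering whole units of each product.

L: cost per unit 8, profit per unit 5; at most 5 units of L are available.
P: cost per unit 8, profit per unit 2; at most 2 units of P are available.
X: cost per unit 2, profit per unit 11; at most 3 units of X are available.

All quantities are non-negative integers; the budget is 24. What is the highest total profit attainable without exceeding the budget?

This is a bounded integer knapsack.
1×L, 1×P, and 3×X: cost 22 ≤ 24, profit 1·5 + 1·2 + 3·11 = 40.
2×L and 3×X: cost 22 ≤ 24, profit 2·5 + 3·11 = 43.
Best is 43.

43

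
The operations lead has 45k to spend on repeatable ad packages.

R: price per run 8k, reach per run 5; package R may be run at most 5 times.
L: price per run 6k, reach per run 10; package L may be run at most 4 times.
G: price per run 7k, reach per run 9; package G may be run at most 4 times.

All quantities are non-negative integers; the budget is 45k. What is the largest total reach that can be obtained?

67

4×L and 3×G: price 45 ≤ 45, reach 4·10 + 3·9 = 67.
4×L and 2×G: price 38 ≤ 45, reach 4·10 + 2·9 = 58.
Best is 67.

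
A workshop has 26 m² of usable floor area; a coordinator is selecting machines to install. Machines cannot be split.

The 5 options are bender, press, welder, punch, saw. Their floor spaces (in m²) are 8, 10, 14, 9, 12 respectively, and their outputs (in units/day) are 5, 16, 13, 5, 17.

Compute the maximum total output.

33

This is a 0-1 knapsack instance.
Allowing fractional choices, the relaxed optimum would be about 36.7, but machines are indivisible.
welder + saw: floor space 14 + 12 = 26 ≤ 26, output 13 + 17 = 30.
press + saw: floor space 10 + 12 = 22 ≤ 26, output 16 + 17 = 33.
press + welder: floor space 10 + 14 = 24 ≤ 26, output 16 + 13 = 29.
Best is press and saw with total output 33.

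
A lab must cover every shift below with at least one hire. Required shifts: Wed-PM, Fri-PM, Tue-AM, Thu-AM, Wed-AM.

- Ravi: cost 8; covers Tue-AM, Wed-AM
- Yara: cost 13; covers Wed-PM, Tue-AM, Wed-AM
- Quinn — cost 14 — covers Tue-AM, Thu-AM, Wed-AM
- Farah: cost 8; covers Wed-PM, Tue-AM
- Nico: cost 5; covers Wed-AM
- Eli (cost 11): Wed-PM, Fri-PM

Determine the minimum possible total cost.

25

The greedy cost-per-new-shift heuristic would pick Ravi, Eli, and Quinn for 33, but a cheaper cover exists.
Choose Quinn and Eli: together they cover Wed-PM, Fri-PM, Tue-AM, Thu-AM, Wed-AM — every shift.
Total cost: 14 + 11 = 25.
No cover costs less than 25.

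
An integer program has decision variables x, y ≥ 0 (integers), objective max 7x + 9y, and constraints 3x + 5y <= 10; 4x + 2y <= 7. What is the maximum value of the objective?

18

Relaxing integrality, the LP optimum is 19.71 at (x,y) = (1.07, 1.36), which is not an integer point.
(x,y)=(0,2): 3·0+5·2=10≤10, 4·0+2·2=4≤7, objective 18.
(x,y)=(1,1): 3·1+5·1=8≤10, 4·1+2·1=6≤7, objective 16.
No feasible integer point exceeds 18.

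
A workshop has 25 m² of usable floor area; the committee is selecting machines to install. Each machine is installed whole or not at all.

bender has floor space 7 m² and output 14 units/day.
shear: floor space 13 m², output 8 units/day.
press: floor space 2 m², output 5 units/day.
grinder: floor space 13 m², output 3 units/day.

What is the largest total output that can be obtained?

27

This is an integer program with binary decision variables.
Allowing fractional choices, the relaxed optimum would be about 27.7, but machines are indivisible.
bender + shear + press: floor space 7 + 13 + 2 = 22 ≤ 25, output 14 + 8 + 5 = 27.
bender + shear: floor space 7 + 13 = 20 ≤ 25, output 14 + 8 = 22.
bender + press + grinder: floor space 7 + 2 + 13 = 22 ≤ 25, output 14 + 5 + 3 = 22.
Best is bender, shear, and press with total output 27.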